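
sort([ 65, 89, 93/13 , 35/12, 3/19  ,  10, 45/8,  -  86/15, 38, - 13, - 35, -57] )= [  -  57, - 35,  -  13, - 86/15,  3/19, 35/12, 45/8,93/13,  10,38,65,89] 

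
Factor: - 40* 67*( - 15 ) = 2^3 * 3^1*5^2*67^1 = 40200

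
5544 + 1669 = 7213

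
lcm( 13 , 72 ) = 936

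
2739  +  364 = 3103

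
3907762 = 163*23974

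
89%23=20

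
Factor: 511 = 7^1* 73^1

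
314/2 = 157 = 157.00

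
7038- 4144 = 2894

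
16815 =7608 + 9207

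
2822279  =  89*31711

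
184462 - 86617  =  97845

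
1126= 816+310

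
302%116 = 70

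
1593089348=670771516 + 922317832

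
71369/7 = 10195 + 4/7=10195.57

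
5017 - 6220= - 1203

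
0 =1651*0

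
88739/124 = 715 + 79/124 = 715.64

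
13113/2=6556 + 1/2 = 6556.50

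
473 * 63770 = 30163210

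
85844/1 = 85844 = 85844.00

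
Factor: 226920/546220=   366/881  =  2^1*3^1*61^1*881^(-1)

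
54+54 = 108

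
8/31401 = 8/31401 = 0.00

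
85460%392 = 4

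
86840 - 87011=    - 171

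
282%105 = 72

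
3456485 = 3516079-59594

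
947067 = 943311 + 3756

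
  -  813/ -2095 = 813/2095 = 0.39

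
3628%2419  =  1209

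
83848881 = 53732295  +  30116586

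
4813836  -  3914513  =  899323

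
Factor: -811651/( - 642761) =7^( - 1 )*91823^(-1 )*811651^1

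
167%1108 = 167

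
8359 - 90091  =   - 81732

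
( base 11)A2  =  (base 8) 160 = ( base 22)52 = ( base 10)112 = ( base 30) 3M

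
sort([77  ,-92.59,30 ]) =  [ - 92.59,  30, 77 ] 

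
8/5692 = 2/1423 = 0.00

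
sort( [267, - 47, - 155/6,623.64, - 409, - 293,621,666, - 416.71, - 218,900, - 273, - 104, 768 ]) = [ - 416.71, - 409, - 293 , - 273, - 218, - 104, - 47 ,  -  155/6,  267,621,623.64,666, 768,900]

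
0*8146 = 0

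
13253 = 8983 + 4270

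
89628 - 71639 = 17989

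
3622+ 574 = 4196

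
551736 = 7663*72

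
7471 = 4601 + 2870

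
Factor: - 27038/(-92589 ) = 2^1*3^ ( - 1 ) * 7^( - 1 )*11^1 * 1229^1*4409^( - 1 )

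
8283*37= 306471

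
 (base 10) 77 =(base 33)2b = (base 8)115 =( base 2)1001101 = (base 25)32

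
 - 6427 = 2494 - 8921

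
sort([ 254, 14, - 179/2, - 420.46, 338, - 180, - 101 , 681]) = [ - 420.46, - 180, - 101, - 179/2, 14,254,338, 681 ]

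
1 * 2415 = 2415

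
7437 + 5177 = 12614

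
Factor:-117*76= -8892 = - 2^2*3^2*13^1*19^1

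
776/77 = 776/77 = 10.08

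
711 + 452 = 1163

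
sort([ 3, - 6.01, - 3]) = [-6.01, - 3,3] 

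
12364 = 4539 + 7825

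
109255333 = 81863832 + 27391501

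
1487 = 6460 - 4973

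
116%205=116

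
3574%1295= 984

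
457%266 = 191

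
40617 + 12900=53517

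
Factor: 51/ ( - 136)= - 2^( - 3 )*3^1 = - 3/8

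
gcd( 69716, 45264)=4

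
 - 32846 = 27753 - 60599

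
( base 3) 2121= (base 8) 106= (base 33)24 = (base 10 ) 70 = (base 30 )2A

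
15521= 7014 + 8507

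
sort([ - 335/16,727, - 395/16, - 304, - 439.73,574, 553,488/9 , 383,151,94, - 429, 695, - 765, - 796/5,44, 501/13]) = [ - 765, - 439.73, - 429, - 304, - 796/5, - 395/16 , - 335/16, 501/13,44, 488/9,94,151,383,553,574,695,727 ]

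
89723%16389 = 7778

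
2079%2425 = 2079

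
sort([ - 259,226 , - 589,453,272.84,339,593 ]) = [ - 589, - 259,226, 272.84,339, 453,593 ]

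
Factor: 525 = 3^1*5^2*7^1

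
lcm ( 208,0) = 0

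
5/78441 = 5/78441 = 0.00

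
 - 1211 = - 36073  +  34862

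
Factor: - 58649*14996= -2^2*23^1*163^1*223^1*263^1 = -879500404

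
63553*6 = 381318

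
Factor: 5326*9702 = 2^2*3^2*7^2*11^1*2663^1= 51672852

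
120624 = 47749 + 72875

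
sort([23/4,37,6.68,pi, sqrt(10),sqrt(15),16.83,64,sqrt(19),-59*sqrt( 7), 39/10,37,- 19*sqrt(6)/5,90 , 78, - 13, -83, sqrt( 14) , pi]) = [ - 59*sqrt(7),-83,- 13, - 19 * sqrt( 6)/5,pi,pi , sqrt(10 ) , sqrt( 14) , sqrt(15 ),39/10, sqrt( 19),23/4,6.68,16.83,  37,37, 64, 78,90] 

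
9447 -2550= 6897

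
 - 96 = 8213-8309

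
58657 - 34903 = 23754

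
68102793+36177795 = 104280588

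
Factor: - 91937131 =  - 11^2*13^1*211^1  *277^1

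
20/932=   5/233 = 0.02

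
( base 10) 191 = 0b10111111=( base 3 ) 21002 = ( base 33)5Q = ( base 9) 232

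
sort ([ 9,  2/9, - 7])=[ - 7, 2/9, 9]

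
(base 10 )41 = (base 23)1I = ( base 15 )2b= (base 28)1D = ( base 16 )29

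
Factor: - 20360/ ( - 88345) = 2^3*509^1*17669^( - 1) = 4072/17669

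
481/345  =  1 + 136/345 = 1.39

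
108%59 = 49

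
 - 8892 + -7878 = -16770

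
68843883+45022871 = 113866754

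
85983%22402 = 18777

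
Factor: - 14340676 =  - 2^2*7^1 * 512167^1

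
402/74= 201/37 = 5.43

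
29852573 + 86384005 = 116236578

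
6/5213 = 6/5213 = 0.00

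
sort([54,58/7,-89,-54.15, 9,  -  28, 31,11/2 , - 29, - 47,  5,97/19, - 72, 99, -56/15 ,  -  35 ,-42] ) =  [-89, - 72, - 54.15, - 47 , - 42, - 35, - 29,  -  28, - 56/15,  5 , 97/19, 11/2,58/7, 9 , 31,54, 99 ]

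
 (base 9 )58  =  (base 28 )1P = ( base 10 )53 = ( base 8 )65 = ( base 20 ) 2d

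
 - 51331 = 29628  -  80959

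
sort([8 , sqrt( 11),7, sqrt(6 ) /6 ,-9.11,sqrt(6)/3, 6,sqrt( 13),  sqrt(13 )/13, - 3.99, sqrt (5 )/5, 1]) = [ - 9.11, - 3.99,  sqrt( 13)/13, sqrt( 6 ) /6, sqrt(5)/5,  sqrt( 6) /3, 1, sqrt(11), sqrt(13 ), 6,7, 8]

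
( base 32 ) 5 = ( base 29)5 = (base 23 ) 5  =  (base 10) 5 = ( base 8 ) 5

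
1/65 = 1/65 = 0.02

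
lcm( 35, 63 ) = 315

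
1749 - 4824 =- 3075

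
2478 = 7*354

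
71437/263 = 71437/263 = 271.62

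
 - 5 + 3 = - 2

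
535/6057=535/6057= 0.09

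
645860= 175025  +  470835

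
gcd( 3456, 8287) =1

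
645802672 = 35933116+609869556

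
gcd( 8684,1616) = 4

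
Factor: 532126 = 2^1*7^1*191^1*199^1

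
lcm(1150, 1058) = 26450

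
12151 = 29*419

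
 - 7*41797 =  - 292579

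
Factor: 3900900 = 2^2 * 3^1 * 5^2*13003^1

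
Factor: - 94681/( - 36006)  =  2^( - 1)*3^(  -  1)*17^( - 1 )*73^1*353^(-1 )*1297^1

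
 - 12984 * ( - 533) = 6920472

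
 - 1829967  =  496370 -2326337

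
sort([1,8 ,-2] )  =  [ - 2 , 1, 8 ]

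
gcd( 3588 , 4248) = 12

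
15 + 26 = 41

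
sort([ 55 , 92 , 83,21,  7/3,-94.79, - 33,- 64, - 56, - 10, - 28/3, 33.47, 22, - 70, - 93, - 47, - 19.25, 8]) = [ - 94.79,- 93, - 70, - 64, - 56, - 47, - 33, - 19.25, - 10, - 28/3,7/3, 8,21 , 22,  33.47,55,83, 92]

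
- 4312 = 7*( - 616)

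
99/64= 1 + 35/64 = 1.55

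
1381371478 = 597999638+783371840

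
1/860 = 1/860 = 0.00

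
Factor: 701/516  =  2^(-2 )*3^( - 1)*  43^( - 1) * 701^1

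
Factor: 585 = 3^2*5^1*13^1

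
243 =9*27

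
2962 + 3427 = 6389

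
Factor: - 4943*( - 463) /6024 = 2288609/6024 = 2^( - 3)*3^( - 1)*251^( - 1 )*463^1*4943^1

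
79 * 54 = 4266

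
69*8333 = 574977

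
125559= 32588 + 92971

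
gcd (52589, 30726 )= 1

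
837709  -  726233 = 111476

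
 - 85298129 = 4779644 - 90077773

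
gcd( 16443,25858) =7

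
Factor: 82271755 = 5^1 * 17^1 * 967903^1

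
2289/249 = 9 + 16/83 = 9.19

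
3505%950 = 655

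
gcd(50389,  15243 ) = 1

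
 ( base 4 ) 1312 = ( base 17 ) 6g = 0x76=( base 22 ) 58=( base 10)118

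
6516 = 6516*1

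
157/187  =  157/187 = 0.84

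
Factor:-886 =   -  2^1* 443^1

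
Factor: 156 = 2^2 * 3^1*13^1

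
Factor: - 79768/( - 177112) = 59/131  =  59^1*131^( - 1)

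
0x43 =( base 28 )2B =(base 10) 67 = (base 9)74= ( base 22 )31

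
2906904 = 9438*308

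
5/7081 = 5/7081=0.00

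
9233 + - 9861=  - 628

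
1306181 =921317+384864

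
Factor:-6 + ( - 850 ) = -856 =-2^3*107^1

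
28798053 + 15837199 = 44635252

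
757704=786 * 964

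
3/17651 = 3/17651 = 0.00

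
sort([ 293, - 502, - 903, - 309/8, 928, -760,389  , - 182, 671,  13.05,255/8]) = [ - 903 , - 760, - 502, - 182, - 309/8, 13.05, 255/8,293,389,  671, 928]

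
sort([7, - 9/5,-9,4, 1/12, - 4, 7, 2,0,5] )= [ - 9, - 4, -9/5, 0,1/12, 2 , 4,5,7 , 7 ] 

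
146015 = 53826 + 92189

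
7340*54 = 396360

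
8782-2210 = 6572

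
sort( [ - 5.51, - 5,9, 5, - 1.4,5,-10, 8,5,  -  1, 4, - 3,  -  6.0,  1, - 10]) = [ - 10, - 10, - 6.0, - 5.51, - 5 ,-3, - 1.4, - 1, 1, 4, 5, 5,5,8,9] 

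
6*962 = 5772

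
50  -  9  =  41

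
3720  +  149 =3869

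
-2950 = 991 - 3941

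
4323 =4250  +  73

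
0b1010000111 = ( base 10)647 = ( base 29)m9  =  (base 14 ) 343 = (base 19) 1f1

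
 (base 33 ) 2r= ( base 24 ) 3L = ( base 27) 3C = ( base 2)1011101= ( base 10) 93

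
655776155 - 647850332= 7925823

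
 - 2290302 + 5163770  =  2873468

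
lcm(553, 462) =36498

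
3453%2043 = 1410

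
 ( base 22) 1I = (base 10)40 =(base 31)19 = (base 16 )28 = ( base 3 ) 1111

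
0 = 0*( - 499 )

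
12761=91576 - 78815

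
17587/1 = 17587 = 17587.00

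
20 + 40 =60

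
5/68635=1/13727 = 0.00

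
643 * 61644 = 39637092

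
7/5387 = 7/5387 = 0.00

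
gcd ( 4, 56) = 4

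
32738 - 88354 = -55616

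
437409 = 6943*63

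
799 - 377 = 422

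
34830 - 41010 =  - 6180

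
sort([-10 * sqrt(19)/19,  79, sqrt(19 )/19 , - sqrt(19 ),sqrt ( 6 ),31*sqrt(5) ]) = [-sqrt(19),  -  10 * sqrt ( 19 )/19, sqrt( 19 ) /19 , sqrt( 6), 31*sqrt( 5),79]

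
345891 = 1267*273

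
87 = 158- 71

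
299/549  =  299/549 =0.54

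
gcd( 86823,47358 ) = 7893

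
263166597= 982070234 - 718903637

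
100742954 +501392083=602135037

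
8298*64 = 531072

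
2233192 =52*42946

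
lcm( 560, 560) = 560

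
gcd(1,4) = 1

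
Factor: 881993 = 7^1*163^1*773^1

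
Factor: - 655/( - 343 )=5^1*7^( - 3)* 131^1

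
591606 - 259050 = 332556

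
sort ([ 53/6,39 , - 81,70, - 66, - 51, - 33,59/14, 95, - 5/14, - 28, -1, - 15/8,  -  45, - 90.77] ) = [ -90.77, - 81, - 66, - 51, - 45,-33, - 28, - 15/8, - 1, - 5/14, 59/14,53/6, 39,70,95]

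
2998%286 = 138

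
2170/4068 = 1085/2034  =  0.53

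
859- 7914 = -7055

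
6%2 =0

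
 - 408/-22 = 204/11 = 18.55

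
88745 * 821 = 72859645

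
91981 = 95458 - 3477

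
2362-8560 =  - 6198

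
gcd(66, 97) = 1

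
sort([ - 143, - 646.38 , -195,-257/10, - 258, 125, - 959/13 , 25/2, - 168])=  [ -646.38,  -  258, - 195, - 168,  -  143, - 959/13,-257/10,25/2,125] 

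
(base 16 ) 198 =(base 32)CO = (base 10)408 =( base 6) 1520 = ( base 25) g8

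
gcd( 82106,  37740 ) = 2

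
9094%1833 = 1762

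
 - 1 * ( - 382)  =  382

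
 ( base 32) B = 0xB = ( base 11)10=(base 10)11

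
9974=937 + 9037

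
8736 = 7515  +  1221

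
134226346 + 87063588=221289934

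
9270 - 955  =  8315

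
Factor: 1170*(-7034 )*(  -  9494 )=2^3*3^2*5^1*13^1*47^1*101^1*3517^1 = 78133531320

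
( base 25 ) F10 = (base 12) 5534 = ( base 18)1B04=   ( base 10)9400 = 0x24b8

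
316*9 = 2844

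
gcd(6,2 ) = 2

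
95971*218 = 20921678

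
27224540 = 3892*6995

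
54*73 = 3942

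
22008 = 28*786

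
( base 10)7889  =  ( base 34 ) 6S1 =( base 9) 11735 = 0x1ed1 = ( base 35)6fe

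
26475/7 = 3782 + 1/7=3782.14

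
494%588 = 494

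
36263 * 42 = 1523046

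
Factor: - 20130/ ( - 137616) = 55/376 = 2^(-3 )*5^1 * 11^1* 47^ ( - 1 ) 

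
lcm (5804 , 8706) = 17412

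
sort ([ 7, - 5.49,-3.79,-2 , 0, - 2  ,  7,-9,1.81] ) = [ - 9, - 5.49, - 3.79, - 2 ,-2, 0,  1.81, 7,7]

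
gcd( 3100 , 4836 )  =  124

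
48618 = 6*8103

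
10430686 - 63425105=  -  52994419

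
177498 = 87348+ 90150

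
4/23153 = 4/23153 = 0.00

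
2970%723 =78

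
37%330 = 37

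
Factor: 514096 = 2^4*11^1*23^1*127^1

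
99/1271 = 99/1271 = 0.08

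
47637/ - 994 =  - 48 + 75/994 = - 47.92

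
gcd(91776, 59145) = 3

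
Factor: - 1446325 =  - 5^2*57853^1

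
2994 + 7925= 10919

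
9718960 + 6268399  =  15987359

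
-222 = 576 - 798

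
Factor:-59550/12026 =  - 3^1* 5^2* 7^ (  -  1)*397^1*859^( - 1)  =  - 29775/6013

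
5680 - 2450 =3230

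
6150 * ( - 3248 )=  - 19975200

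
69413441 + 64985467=134398908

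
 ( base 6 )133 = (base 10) 57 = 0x39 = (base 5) 212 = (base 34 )1n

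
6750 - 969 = 5781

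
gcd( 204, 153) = 51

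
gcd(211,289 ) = 1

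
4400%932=672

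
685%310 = 65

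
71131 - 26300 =44831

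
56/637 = 8/91 = 0.09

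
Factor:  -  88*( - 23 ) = 2024 = 2^3*11^1*23^1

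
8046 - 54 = 7992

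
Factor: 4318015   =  5^1*13^1* 66431^1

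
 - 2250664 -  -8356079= 6105415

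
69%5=4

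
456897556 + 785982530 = 1242880086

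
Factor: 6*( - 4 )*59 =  - 2^3*3^1*59^1=-  1416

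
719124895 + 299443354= 1018568249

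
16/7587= 16/7587 = 0.00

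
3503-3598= - 95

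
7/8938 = 7/8938 = 0.00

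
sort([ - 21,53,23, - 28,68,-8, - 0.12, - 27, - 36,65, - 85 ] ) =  [ - 85, - 36,-28,  -  27,  -  21,-8,-0.12, 23,53, 65, 68]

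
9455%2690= 1385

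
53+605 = 658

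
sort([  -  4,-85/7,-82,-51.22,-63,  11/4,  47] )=[ - 82,-63, - 51.22,-85/7, - 4, 11/4, 47 ] 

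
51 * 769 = 39219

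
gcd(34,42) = 2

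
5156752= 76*67852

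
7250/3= 2416 +2/3= 2416.67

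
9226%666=568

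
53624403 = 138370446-84746043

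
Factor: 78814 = 2^1*157^1*251^1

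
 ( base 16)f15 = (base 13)19b0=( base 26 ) 5id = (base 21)8FI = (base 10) 3861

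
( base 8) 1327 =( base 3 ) 222221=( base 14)39D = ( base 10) 727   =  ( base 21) 1dd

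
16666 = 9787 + 6879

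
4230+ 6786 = 11016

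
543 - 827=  - 284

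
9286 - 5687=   3599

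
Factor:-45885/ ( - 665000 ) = 2^( - 3 ) * 3^1*5^( - 3 ) * 23^1 = 69/1000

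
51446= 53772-2326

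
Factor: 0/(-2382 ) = 0^1  =  0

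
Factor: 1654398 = 2^1*3^3*30637^1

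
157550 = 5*31510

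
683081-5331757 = -4648676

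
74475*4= 297900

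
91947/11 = 91947/11 = 8358.82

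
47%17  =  13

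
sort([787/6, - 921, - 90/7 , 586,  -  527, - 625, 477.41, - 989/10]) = [ -921,  -  625, - 527, - 989/10, - 90/7,787/6,477.41,  586] 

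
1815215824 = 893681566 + 921534258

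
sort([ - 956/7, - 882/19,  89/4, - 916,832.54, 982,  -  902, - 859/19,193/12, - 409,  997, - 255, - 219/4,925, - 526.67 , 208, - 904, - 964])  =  [-964, - 916, - 904  , -902, - 526.67, - 409, - 255, - 956/7,-219/4, - 882/19,-859/19,193/12, 89/4,208, 832.54,925,982,997]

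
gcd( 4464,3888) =144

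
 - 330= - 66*5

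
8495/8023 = 1 + 472/8023 = 1.06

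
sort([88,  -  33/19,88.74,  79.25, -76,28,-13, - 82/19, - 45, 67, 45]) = [-76, - 45, - 13 , - 82/19, - 33/19 , 28, 45, 67, 79.25,  88,88.74 ]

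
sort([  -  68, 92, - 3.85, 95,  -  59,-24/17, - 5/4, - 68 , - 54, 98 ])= [ - 68, - 68, - 59, - 54 ,-3.85, - 24/17, - 5/4 , 92, 95,98]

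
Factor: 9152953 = 17^1*607^1*887^1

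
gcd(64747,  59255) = 1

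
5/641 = 5/641 = 0.01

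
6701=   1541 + 5160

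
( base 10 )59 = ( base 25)29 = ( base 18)35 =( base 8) 73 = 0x3B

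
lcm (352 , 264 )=1056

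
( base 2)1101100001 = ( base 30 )sp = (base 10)865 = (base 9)1161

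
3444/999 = 3 + 149/333 = 3.45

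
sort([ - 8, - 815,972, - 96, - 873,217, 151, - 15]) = [ - 873, - 815, - 96, - 15, - 8 , 151,217,972]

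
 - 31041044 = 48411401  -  79452445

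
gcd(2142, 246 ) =6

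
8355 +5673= 14028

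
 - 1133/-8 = 1133/8 = 141.62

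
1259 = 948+311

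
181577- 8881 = 172696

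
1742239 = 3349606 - 1607367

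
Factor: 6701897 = 2557^1 * 2621^1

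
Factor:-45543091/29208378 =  - 2^( - 1 )*3^( - 1)*11^1*347^ ( - 1 )*14029^( - 1)*4140281^1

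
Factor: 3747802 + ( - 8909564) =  - 5161762 = -2^1 *439^1*5879^1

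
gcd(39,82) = 1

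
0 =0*2671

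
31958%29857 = 2101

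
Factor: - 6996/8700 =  - 583/725 = - 5^( - 2) * 11^1 * 29^( - 1 )*53^1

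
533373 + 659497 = 1192870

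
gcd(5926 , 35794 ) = 2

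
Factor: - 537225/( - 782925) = 11^( - 1)*19^1*29^1*73^( - 1)=551/803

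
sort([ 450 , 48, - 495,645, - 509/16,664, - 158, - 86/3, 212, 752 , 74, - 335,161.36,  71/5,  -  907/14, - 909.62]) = [ - 909.62,-495,-335, - 158, - 907/14,-509/16,-86/3, 71/5, 48,74,161.36, 212,  450,645, 664,752]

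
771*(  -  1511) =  - 1164981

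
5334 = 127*42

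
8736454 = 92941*94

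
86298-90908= - 4610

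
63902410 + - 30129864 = 33772546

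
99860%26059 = 21683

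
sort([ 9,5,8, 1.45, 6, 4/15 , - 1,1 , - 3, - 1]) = [ - 3, - 1, - 1, 4/15, 1, 1.45,5, 6,8,9]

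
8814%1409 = 360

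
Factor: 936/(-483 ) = -312/161 = -2^3*3^1*7^( - 1 )*13^1*23^(  -  1) 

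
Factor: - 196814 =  - 2^1* 98407^1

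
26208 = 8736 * 3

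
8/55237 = 8/55237 = 0.00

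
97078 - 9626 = 87452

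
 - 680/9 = - 76+4/9=-75.56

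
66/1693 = 66/1693 = 0.04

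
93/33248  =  93/33248 = 0.00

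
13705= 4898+8807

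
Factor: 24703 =7^1*3529^1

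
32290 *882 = 28479780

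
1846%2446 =1846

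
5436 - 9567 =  - 4131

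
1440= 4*360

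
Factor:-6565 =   -  5^1*13^1*101^1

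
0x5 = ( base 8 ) 5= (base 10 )5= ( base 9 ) 5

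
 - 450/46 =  - 225/23 = -9.78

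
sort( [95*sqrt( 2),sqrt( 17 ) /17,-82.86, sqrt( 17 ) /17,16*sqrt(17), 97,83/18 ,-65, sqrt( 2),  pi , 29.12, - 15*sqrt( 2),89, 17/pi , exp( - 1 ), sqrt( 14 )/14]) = [ - 82.86,- 65, - 15*sqrt( 2 ), sqrt( 17 )/17 , sqrt( 17 ) /17, sqrt(  14 ) /14, exp( - 1), sqrt( 2), pi, 83/18 , 17/pi , 29.12, 16*sqrt ( 17), 89, 97, 95*sqrt(2 )] 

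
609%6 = 3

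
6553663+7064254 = 13617917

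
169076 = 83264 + 85812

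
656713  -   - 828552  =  1485265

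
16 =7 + 9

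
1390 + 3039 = 4429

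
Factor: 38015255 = 5^1*7603051^1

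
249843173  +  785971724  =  1035814897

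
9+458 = 467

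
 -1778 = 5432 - 7210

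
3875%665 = 550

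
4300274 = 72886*59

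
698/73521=698/73521=0.01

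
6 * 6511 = 39066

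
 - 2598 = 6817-9415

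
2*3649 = 7298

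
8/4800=1/600  =  0.00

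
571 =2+569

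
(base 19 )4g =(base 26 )3E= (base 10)92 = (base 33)2Q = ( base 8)134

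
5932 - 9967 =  - 4035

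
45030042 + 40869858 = 85899900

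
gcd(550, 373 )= 1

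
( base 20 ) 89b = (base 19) 979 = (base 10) 3391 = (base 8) 6477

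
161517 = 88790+72727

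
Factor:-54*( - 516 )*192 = 5349888= 2^9 * 3^5*43^1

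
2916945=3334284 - 417339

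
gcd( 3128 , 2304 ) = 8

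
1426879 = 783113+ 643766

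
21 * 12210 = 256410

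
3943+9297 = 13240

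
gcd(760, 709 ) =1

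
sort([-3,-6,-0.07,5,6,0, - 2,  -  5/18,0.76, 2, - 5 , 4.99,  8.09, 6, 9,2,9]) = [ - 6, - 5, - 3, - 2,  -  5/18 ,  -  0.07,0 , 0.76,2,2, 4.99, 5,6 , 6,8.09, 9,  9] 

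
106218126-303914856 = - 197696730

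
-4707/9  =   - 523 = - 523.00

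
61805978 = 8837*6994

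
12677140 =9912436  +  2764704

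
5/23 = 5/23 = 0.22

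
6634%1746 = 1396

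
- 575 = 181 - 756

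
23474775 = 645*36395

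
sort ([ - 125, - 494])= [ - 494, - 125 ] 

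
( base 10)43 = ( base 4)223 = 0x2b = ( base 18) 27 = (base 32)1B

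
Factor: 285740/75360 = 2^(  -  3)*3^(-1) * 7^1*13^1 = 91/24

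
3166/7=3166/7 = 452.29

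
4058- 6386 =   -  2328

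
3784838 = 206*18373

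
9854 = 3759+6095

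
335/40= 8 + 3/8= 8.38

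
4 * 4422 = 17688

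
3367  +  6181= 9548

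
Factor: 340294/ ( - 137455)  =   -2^1*5^ ( - 1 )*37^ ( - 1 ) * 229^1 = - 458/185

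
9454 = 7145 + 2309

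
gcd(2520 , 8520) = 120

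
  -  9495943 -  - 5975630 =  -3520313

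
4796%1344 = 764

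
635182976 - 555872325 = 79310651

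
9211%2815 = 766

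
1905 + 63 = 1968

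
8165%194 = 17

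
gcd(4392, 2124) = 36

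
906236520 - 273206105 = 633030415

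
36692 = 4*9173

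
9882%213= 84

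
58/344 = 29/172 = 0.17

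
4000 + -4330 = -330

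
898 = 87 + 811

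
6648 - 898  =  5750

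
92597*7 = 648179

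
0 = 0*4151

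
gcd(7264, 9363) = 1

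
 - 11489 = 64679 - 76168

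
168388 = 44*3827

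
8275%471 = 268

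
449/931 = 449/931  =  0.48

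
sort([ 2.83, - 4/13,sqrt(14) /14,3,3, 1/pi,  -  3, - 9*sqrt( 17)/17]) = [  -  3,- 9*sqrt( 17 )/17, - 4/13,sqrt( 14)/14, 1/pi, 2.83, 3,3] 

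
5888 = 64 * 92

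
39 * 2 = 78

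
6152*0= 0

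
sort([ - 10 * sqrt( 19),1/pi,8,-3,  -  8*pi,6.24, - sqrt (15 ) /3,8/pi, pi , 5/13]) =[ - 10*sqrt( 19 ), - 8*pi, - 3,-sqrt( 15)/3, 1/pi, 5/13,8/pi,pi, 6.24, 8] 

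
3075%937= 264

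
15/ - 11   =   - 15/11 = - 1.36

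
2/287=2/287=0.01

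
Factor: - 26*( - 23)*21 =12558=2^1*3^1*7^1 * 13^1*23^1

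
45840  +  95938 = 141778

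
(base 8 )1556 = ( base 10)878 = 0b1101101110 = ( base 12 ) 612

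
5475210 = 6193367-718157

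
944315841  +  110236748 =1054552589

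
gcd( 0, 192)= 192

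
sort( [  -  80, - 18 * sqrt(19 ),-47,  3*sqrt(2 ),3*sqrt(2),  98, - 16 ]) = [-80, - 18 * sqrt( 19),  -  47, - 16, 3*sqrt(2),  3 * sqrt (2),98] 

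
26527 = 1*26527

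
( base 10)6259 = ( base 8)14163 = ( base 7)24151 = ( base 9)8524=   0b1100001110011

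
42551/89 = 478 +9/89 = 478.10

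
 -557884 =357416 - 915300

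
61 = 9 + 52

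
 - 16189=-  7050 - 9139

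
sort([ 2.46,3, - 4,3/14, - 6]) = [-6, - 4, 3/14, 2.46 , 3]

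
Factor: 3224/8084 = 2^1*13^1 * 31^1*43^( - 1 ) * 47^( - 1 ) =806/2021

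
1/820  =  1/820 = 0.00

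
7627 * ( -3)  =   - 22881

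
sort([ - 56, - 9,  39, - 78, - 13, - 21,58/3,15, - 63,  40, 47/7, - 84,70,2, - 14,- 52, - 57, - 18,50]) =[  -  84, - 78, - 63, - 57, - 56, - 52, - 21, - 18, - 14, - 13, - 9,2,47/7, 15,58/3,39,  40, 50, 70]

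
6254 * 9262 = 57924548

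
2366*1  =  2366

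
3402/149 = 3402/149 = 22.83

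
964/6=482/3 = 160.67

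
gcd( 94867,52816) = 1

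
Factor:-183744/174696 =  - 2^3*3^1*11^1*251^ ( - 1) = -264/251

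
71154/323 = 220 + 94/323  =  220.29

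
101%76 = 25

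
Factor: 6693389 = 607^1*11027^1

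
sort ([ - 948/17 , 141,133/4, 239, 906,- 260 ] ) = [ - 260, - 948/17, 133/4, 141,239, 906]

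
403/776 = 403/776 = 0.52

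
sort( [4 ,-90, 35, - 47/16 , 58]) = [-90, - 47/16, 4, 35,58]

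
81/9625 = 81/9625 = 0.01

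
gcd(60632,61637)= 1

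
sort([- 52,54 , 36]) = [ - 52,36,54 ]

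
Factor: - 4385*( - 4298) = 2^1*5^1*7^1*307^1*877^1 = 18846730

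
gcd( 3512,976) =8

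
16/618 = 8/309=0.03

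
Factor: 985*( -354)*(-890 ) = 310334100 = 2^2*3^1*5^2*59^1*89^1*197^1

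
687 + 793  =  1480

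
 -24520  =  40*( - 613 )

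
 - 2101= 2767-4868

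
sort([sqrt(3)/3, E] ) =[ sqrt (3)/3,E] 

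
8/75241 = 8/75241=0.00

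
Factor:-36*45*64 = - 2^8*3^4 * 5^1 = -103680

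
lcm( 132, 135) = 5940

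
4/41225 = 4/41225  =  0.00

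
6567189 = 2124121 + 4443068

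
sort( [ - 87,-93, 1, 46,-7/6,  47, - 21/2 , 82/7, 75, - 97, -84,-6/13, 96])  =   [ - 97, - 93, - 87, - 84, - 21/2,-7/6, - 6/13,1, 82/7, 46,  47,75, 96] 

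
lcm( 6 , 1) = 6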